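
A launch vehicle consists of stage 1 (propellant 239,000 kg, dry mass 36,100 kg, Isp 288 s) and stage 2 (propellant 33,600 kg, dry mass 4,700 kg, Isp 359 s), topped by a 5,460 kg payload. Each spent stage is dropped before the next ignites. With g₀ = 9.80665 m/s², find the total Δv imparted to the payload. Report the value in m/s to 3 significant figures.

Δv ≈ 9050 m/s

Ignition mass of stage 1 = 239,000+36,100 + 33,600+4,700 + 5,460 = 318,860 kg.
Stage 1: m₀ = 318,860 kg, m_f = 318,860 − 239,000 = 79,860 kg; Δv = 288×9.80665×ln(3.993) = 2824.3×1.3845 ≈ 3910 m/s.
Stage 2: m₀ = 43,760 kg, m_f = 43,760 − 33,600 = 10,160 kg; Δv = 359×9.80665×ln(4.307) = 3520.6×1.4603 ≈ 5141 m/s.
Total Δv = 3910 + 5141 = 9051 m/s.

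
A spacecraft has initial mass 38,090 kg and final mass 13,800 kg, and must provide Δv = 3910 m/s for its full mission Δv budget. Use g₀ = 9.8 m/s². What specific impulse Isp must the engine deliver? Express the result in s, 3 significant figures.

Isp ≈ 393 s

ln(m₀/m_f) = ln(38090/13800) = ln(2.76) = 1.0153.
v_e = Δv / ln(m₀/m_f) = 3910 / 1.0153 = 3851.1 m/s.
Isp = v_e / g₀ = 3851.1 / 9.8 = 393.0 s.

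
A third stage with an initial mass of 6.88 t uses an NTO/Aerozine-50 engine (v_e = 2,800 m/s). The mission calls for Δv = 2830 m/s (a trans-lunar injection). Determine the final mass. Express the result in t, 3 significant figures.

final mass ≈ 2.50 t

Rocket equation: m₀/m_f = exp(Δv / v_e) = exp(2830 / 2800.0) = exp(1.0107) = 2.7476.
m_f = m₀ / 2.7476 = 6.88 / 2.7476 = 2.504 t.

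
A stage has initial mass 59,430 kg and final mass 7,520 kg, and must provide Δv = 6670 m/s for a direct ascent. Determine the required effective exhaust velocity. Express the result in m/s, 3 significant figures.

ln(m₀/m_f) = ln(59430/7520) = ln(7.903) = 2.0672.
Using Δv = v_e ln(m₀/m_f): v_e = Δv / ln(m₀/m_f) = 6670 / 2.0672 = 3226.5 m/s.

v_e ≈ 3230 m/s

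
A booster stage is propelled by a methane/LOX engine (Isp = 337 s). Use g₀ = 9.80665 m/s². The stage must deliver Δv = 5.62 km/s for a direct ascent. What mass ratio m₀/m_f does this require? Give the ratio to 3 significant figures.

v_e = Isp · g₀ = 337 × 9.80665 = 3304.8 m/s.
By the Tsiolkovsky rocket equation, m₀/m_f = exp(Δv / v_e) = exp(5620 / 3304.8) = exp(1.7005) = 5.4769.

mass ratio ≈ 5.48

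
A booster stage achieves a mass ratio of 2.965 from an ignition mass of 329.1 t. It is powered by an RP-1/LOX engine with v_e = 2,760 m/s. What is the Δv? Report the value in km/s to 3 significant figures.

Δv ≈ 3.00 km/s

Δv = v_e · ln(2.965) = 2760.0 × 1.0869 ≈ 2999.8 m/s.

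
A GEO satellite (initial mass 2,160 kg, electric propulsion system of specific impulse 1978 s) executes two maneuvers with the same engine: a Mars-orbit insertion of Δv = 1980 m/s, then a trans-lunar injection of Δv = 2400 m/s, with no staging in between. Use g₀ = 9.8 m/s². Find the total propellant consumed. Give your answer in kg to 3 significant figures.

v_e = Isp · g₀ = 1978 × 9.8 = 19384.4 m/s.
After the first burn: m = 2160 × exp(−1980/19384.4) = 2160 × 0.90290 = 1,950.26 kg.
After the second burn: m = 1,950.26 × exp(−2400/19384.4) = 1,950.26 × 0.88355 = 1,723.15 kg.
Total propellant = m₀ − m_final = 2160 − 1,723.15 = 436.85 kg.

total propellant consumed ≈ 437 kg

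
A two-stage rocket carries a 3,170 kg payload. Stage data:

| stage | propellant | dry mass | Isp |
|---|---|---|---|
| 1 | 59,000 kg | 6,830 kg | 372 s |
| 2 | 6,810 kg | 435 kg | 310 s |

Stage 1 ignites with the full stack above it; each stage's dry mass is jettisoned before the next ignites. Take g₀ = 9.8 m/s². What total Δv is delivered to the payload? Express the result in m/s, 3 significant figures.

Δv ≈ 8640 m/s

Ignition mass of stage 1 = 59,000+6,830 + 6,810+435 + 3,170 = 76,245 kg.
Stage 1: m₀ = 76,245 kg, m_f = 76,245 − 59,000 = 17,245 kg; Δv = 372×9.8×ln(4.421) = 3645.6×1.4864 ≈ 5419 m/s.
Stage 2: m₀ = 10,415 kg, m_f = 10,415 − 6,810 = 3,605 kg; Δv = 310×9.8×ln(2.889) = 3038.0×1.0609 ≈ 3223 m/s.
Total Δv = 5419 + 3223 = 8642 m/s.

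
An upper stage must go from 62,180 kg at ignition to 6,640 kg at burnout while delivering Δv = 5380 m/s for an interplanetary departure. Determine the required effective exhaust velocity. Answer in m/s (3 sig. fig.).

v_e ≈ 2410 m/s

ln(m₀/m_f) = ln(62180/6640) = ln(9.364) = 2.2369.
v_e = Δv / ln(m₀/m_f) = 5380 / 2.2369 = 2405.1 m/s.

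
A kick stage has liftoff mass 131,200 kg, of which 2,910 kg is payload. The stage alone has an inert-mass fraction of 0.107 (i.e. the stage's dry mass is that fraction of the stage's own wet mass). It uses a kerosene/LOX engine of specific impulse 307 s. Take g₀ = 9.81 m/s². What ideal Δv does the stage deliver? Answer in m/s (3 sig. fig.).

Δv ≈ 6220 m/s

Stage wet mass = m₀ − payload = 131,200 − 2,910 = 128,290 kg.
Stage dry mass = ε × stage wet mass = 0.107 × 128,290 = 13,727 kg.
Burnout mass m_f = stage dry + payload = 13,727 + 2,910 = 16,637 kg.
v_e = Isp · g₀ = 307 × 9.81 = 3011.7 m/s.
Rocket equation: Δv = v_e · ln(131,200/16,637) = 3011.7 × ln(7.886) = 3011.7 × 2.0651 ≈ 6219 m/s.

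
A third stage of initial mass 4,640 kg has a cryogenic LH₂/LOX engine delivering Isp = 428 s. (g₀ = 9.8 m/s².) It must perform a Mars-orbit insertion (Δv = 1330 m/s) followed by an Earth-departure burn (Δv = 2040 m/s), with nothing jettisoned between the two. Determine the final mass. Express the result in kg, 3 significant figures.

final mass ≈ 2080 kg

v_e = Isp · g₀ = 428 × 9.8 = 4194.4 m/s.
After the first burn: m = 4640 × exp(−1330/4194.4) = 4640 × 0.72827 = 3,379.17 kg.
After the second burn: m = 3,379.17 × exp(−2040/4194.4) = 3,379.17 × 0.61486 = 2,077.72 kg.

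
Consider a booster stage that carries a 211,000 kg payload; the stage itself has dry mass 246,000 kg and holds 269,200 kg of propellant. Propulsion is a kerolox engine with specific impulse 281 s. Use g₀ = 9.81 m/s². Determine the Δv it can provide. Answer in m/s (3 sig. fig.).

Δv ≈ 1280 m/s

v_e = Isp · g₀ = 281 × 9.81 = 2756.6 m/s.
m₀ = payload + dry + propellant = 211,000 + 246,000 + 269,200 = 726,200 kg.
m_f = payload + dry = 211,000 + 246,000 = 457,000 kg.
Δv = v_e · ln(m₀/m_f) = 2756.6 × ln(1.589) = 2756.6 × 0.4631 ≈ 1276.7 m/s.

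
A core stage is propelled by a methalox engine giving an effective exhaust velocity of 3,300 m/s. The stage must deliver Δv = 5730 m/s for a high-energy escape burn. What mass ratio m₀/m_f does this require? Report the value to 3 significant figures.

mass ratio ≈ 5.68

Rocket equation: m₀/m_f = exp(Δv / v_e) = exp(5730 / 3300.0) = exp(1.7364) = 5.6767.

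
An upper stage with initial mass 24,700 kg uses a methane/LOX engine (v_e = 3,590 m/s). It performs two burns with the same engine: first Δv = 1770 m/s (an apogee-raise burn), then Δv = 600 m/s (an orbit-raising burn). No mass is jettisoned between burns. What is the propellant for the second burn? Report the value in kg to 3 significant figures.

After the first burn: m = 24700 × exp(−1770/3590.0) = 24700 × 0.61077 = 15,086 kg.
After the second burn: m = 15,086 × exp(−600/3590.0) = 15,086 × 0.84609 = 12,764.1 kg.
Second-burn propellant = 15,086 − 12,764.1 = 2,321.9 kg.

propellant for the second burn ≈ 2320 kg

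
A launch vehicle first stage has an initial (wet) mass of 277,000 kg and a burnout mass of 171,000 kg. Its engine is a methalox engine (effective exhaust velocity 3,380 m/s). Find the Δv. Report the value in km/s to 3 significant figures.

Using Δv = v_e ln(m₀/m_f): Δv = v_e · ln(m₀/m_f) = 3380.0 × ln(1.62) = 3380.0 × 0.4824 ≈ 1630.4 m/s.

Δv ≈ 1.63 km/s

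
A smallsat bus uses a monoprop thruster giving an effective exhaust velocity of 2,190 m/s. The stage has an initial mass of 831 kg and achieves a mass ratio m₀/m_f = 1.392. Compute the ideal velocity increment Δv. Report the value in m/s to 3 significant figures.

Δv = v_e · ln(1.392) = 2190.0 × 0.3307 ≈ 724.3 m/s.

Δv ≈ 724 m/s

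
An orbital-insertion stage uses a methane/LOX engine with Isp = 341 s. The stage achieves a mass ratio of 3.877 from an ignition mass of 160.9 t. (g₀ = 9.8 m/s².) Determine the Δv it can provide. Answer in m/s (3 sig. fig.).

Δv ≈ 4530 m/s

v_e = Isp · g₀ = 341 × 9.8 = 3341.8 m/s.
Rocket equation: Δv = v_e · ln(3.877) = 3341.8 × 1.3551 ≈ 4528.3 m/s.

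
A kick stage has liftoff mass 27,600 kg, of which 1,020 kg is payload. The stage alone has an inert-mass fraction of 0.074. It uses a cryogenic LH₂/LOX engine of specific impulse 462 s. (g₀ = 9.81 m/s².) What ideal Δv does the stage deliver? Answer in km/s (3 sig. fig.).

Δv ≈ 10.1 km/s

Stage wet mass = m₀ − payload = 27,600 − 1,020 = 26,580 kg.
Stage dry mass = ε × stage wet mass = 0.074 × 26,580 = 1,966.92 kg.
Burnout mass m_f = stage dry + payload = 1,966.92 + 1,020 = 2,986.92 kg.
v_e = Isp · g₀ = 462 × 9.81 = 4532.2 m/s.
Δv = v_e · ln(27,600/2,986.92) = 4532.2 × ln(9.24) = 4532.2 × 2.2236 ≈ 10078 m/s.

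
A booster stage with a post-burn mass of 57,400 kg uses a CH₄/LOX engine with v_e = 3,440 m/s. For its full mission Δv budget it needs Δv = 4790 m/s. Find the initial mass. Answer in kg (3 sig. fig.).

initial mass ≈ 231000 kg

m₀/m_f = exp(Δv / v_e) = exp(4790 / 3440.0) = exp(1.3924) = 4.0247.
m₀ = m_f × 4.0247 = 57,400 × 4.0247 = 231,018 kg.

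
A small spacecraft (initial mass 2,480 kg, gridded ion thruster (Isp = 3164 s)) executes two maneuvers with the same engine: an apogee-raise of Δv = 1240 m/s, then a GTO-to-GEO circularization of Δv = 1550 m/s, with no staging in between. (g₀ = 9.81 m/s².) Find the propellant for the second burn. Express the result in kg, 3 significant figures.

propellant for the second burn ≈ 116 kg

v_e = Isp · g₀ = 3164 × 9.81 = 31038.8 m/s.
After the first burn: m = 2480 × exp(−1240/31038.8) = 2480 × 0.96084 = 2,382.88 kg.
After the second burn: m = 2,382.88 × exp(−1550/31038.8) = 2,382.88 × 0.95129 = 2,266.81 kg.
Second-burn propellant = 2,382.88 − 2,266.81 = 116.07 kg.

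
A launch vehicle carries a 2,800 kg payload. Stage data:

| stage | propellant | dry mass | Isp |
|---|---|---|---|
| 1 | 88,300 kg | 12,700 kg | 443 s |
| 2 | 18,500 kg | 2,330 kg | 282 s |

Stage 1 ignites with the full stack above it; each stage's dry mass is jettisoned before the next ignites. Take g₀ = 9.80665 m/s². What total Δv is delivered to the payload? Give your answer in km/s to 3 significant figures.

Ignition mass of stage 1 = 88,300+12,700 + 18,500+2,330 + 2,800 = 124,630 kg.
Stage 1: m₀ = 124,630 kg, m_f = 124,630 − 88,300 = 36,330 kg; Δv = 443×9.80665×ln(3.43) = 4344.3×1.2327 ≈ 5355 m/s.
Stage 2: m₀ = 23,630 kg, m_f = 23,630 − 18,500 = 5,130 kg; Δv = 282×9.80665×ln(4.606) = 2765.5×1.5274 ≈ 4224 m/s.
Total Δv = 5355 + 4224 = 9579 m/s.

Δv ≈ 9.58 km/s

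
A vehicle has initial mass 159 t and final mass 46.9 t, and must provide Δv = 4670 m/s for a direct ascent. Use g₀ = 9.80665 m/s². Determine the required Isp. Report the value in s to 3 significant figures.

ln(m₀/m_f) = ln(159000/46900) = ln(3.39) = 1.2209.
v_e = Δv / ln(m₀/m_f) = 4670 / 1.2209 = 3825.1 m/s.
Isp = v_e / g₀ = 3825.1 / 9.80665 = 390.1 s.

Isp ≈ 390 s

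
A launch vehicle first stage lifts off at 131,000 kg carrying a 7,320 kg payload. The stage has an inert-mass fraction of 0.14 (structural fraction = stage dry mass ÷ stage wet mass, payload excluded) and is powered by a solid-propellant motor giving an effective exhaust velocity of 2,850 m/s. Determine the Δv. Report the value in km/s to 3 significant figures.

Δv ≈ 4.76 km/s

Stage wet mass = m₀ − payload = 131,000 − 7,320 = 123,680 kg.
Stage dry mass = ε × stage wet mass = 0.14 × 123,680 = 17,315.2 kg.
Burnout mass m_f = stage dry + payload = 17,315.2 + 7,320 = 24,635.2 kg.
By the Tsiolkovsky rocket equation, Δv = v_e · ln(131,000/24,635.2) = 2850.0 × ln(5.318) = 2850.0 × 1.6710 ≈ 4762 m/s.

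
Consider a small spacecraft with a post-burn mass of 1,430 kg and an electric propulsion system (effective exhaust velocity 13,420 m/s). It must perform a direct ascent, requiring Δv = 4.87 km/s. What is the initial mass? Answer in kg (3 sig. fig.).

m₀/m_f = exp(Δv / v_e) = exp(4870 / 13420.0) = exp(0.3629) = 1.4375.
m₀ = m_f × 1.4375 = 1,430 × 1.4375 = 2,055.63 kg.

initial mass ≈ 2060 kg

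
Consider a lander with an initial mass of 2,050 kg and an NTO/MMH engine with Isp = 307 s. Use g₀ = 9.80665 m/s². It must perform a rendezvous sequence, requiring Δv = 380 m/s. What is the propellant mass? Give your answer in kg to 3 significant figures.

propellant mass ≈ 243 kg

v_e = Isp · g₀ = 307 × 9.80665 = 3010.6 m/s.
m₀/m_f = exp(Δv / v_e) = exp(380 / 3010.6) = exp(0.1262) = 1.1345.
m_f = 2,050 / 1.1345 = 1,806.96 kg, so propellant = m₀ − m_f = 2,050 − 1,806.96 = 243.04 kg.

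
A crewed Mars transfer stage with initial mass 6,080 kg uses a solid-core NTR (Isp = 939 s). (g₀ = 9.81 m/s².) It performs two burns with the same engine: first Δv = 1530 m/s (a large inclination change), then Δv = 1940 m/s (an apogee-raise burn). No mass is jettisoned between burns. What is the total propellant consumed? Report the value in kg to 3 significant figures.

total propellant consumed ≈ 1910 kg

v_e = Isp · g₀ = 939 × 9.81 = 9211.6 m/s.
After the first burn: m = 6080 × exp(−1530/9211.6) = 6080 × 0.84697 = 5,149.58 kg.
After the second burn: m = 5,149.58 × exp(−1940/9211.6) = 5,149.58 × 0.81009 = 4,171.62 kg.
Total propellant = m₀ − m_final = 6080 − 4,171.62 = 1,908.38 kg.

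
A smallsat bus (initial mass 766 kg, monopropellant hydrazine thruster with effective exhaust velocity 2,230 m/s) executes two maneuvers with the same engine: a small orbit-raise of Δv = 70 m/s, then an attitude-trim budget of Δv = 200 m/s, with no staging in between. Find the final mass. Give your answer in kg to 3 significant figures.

After the first burn: m = 766 × exp(−70/2230.0) = 766 × 0.96910 = 742.331 kg.
After the second burn: m = 742.331 × exp(−200/2230.0) = 742.331 × 0.91422 = 678.654 kg.

final mass ≈ 679 kg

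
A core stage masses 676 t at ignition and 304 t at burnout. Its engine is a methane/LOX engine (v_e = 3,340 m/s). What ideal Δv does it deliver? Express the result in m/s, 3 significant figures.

Rocket equation: Δv = v_e · ln(m₀/m_f) = 3340.0 × ln(2.224) = 3340.0 × 0.7992 ≈ 2669.2 m/s.

Δv ≈ 2670 m/s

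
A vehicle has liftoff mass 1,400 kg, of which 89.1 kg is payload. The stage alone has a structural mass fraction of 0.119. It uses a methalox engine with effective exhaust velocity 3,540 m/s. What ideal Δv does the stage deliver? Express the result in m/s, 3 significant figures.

Stage wet mass = m₀ − payload = 1,400 − 89.1 = 1,310.9 kg.
Stage dry mass = ε × stage wet mass = 0.119 × 1,310.9 = 155.997 kg.
Burnout mass m_f = stage dry + payload = 155.997 + 89.1 = 245.097 kg.
Rocket equation: Δv = v_e · ln(1,400/245.097) = 3540.0 × ln(5.712) = 3540.0 × 1.7426 ≈ 6169 m/s.

Δv ≈ 6170 m/s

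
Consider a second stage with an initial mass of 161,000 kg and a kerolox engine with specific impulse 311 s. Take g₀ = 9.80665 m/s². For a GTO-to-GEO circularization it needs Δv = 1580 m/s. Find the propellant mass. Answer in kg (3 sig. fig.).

propellant mass ≈ 65100 kg

v_e = Isp · g₀ = 311 × 9.80665 = 3049.9 m/s.
Using Δv = v_e ln(m₀/m_f): m₀/m_f = exp(Δv / v_e) = exp(1580 / 3049.9) = exp(0.5181) = 1.6788.
m_f = 161,000 / 1.6788 = 95,901.8 kg, so propellant = m₀ − m_f = 161,000 − 95,901.8 = 65,098.2 kg.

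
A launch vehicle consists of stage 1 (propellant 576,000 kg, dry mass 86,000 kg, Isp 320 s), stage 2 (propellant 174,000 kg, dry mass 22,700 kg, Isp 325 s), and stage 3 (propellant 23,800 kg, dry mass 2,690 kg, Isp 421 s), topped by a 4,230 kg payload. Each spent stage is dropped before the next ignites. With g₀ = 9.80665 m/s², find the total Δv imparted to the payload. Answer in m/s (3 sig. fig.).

Ignition mass of stage 1 = 576,000+86,000 + 174,000+22,700 + 23,800+2,690 + 4,230 = 889,420 kg.
Stage 1: m₀ = 889,420 kg, m_f = 889,420 − 576,000 = 313,420 kg; Δv = 320×9.80665×ln(2.838) = 3138.1×1.0430 ≈ 3273 m/s.
Stage 2: m₀ = 227,420 kg, m_f = 227,420 − 174,000 = 53,420 kg; Δv = 325×9.80665×ln(4.257) = 3187.2×1.4486 ≈ 4617 m/s.
Stage 3: m₀ = 30,720 kg, m_f = 30,720 − 23,800 = 6,920 kg; Δv = 421×9.80665×ln(4.439) = 4128.6×1.4905 ≈ 6154 m/s.
Total Δv = 3273 + 4617 + 6154 = 14044 m/s.

Δv ≈ 14000 m/s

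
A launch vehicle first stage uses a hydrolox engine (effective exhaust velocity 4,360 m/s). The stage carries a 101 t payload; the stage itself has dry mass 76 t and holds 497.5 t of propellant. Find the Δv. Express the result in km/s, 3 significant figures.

m₀ = payload + dry + propellant = 101 + 76 + 497.5 = 674.5 t.
m_f = payload + dry = 101 + 76 = 177 t.
By the Tsiolkovsky rocket equation, Δv = v_e · ln(m₀/m_f) = 4360.0 × ln(3.811) = 4360.0 × 1.3378 ≈ 5832.9 m/s.

Δv ≈ 5.83 km/s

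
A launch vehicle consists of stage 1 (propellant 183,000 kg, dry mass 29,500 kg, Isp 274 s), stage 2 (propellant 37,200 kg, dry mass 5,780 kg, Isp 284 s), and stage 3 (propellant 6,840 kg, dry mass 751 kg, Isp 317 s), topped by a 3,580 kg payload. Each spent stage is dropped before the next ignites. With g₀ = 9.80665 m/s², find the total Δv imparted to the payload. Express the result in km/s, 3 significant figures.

Δv ≈ 9.30 km/s

Ignition mass of stage 1 = 183,000+29,500 + 37,200+5,780 + 6,840+751 + 3,580 = 266,651 kg.
Stage 1: m₀ = 266,651 kg, m_f = 266,651 − 183,000 = 83,651 kg; Δv = 274×9.80665×ln(3.188) = 2687.0×1.1593 ≈ 3115 m/s.
Stage 2: m₀ = 54,151 kg, m_f = 54,151 − 37,200 = 16,951 kg; Δv = 284×9.80665×ln(3.195) = 2785.1×1.1614 ≈ 3235 m/s.
Stage 3: m₀ = 11,171 kg, m_f = 11,171 − 6,840 = 4,331 kg; Δv = 317×9.80665×ln(2.579) = 3108.7×0.9475 ≈ 2946 m/s.
Total Δv = 3115 + 3235 + 2946 = 9296 m/s.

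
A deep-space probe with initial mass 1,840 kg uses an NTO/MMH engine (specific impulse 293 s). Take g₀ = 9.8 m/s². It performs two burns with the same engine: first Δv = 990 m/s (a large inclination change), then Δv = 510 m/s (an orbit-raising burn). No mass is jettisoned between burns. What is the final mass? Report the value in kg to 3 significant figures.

final mass ≈ 1090 kg

v_e = Isp · g₀ = 293 × 9.8 = 2871.4 m/s.
After the first burn: m = 1840 × exp(−990/2871.4) = 1840 × 0.70838 = 1,303.42 kg.
After the second burn: m = 1,303.42 × exp(−510/2871.4) = 1,303.42 × 0.83727 = 1,091.31 kg.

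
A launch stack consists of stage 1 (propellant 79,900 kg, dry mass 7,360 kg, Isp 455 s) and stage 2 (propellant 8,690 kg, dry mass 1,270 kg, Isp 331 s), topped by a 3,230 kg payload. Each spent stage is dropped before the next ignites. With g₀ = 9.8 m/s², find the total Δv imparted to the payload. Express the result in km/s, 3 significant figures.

Δv ≈ 10.6 km/s

Ignition mass of stage 1 = 79,900+7,360 + 8,690+1,270 + 3,230 = 100,450 kg.
Stage 1: m₀ = 100,450 kg, m_f = 100,450 − 79,900 = 20,550 kg; Δv = 455×9.8×ln(4.888) = 4459.0×1.5868 ≈ 7076 m/s.
Stage 2: m₀ = 13,190 kg, m_f = 13,190 − 8,690 = 4,500 kg; Δv = 331×9.8×ln(2.931) = 3243.8×1.0754 ≈ 3488 m/s.
Total Δv = 7076 + 3488 = 10564 m/s.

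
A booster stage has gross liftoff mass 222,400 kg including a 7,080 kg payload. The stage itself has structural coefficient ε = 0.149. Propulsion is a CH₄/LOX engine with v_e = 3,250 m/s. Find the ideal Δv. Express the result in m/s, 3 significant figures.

Stage wet mass = m₀ − payload = 222,400 − 7,080 = 215,320 kg.
Stage dry mass = ε × stage wet mass = 0.149 × 215,320 = 32,082.7 kg.
Burnout mass m_f = stage dry + payload = 32,082.7 + 7,080 = 39,162.7 kg.
Δv = v_e · ln(222,400/39,162.7) = 3250.0 × ln(5.679) = 3250.0 × 1.7368 ≈ 5644 m/s.

Δv ≈ 5640 m/s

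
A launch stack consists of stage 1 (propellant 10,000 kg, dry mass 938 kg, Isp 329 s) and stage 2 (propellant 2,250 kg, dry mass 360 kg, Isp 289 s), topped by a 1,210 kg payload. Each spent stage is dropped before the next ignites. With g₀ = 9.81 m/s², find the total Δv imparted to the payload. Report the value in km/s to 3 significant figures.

Ignition mass of stage 1 = 10,000+938 + 2,250+360 + 1,210 = 14,758 kg.
Stage 1: m₀ = 14,758 kg, m_f = 14,758 − 10,000 = 4,758 kg; Δv = 329×9.81×ln(3.102) = 3227.5×1.1320 ≈ 3653 m/s.
Stage 2: m₀ = 3,820 kg, m_f = 3,820 − 2,250 = 1,570 kg; Δv = 289×9.81×ln(2.433) = 2835.1×0.8892 ≈ 2521 m/s.
Total Δv = 3653 + 2521 = 6174 m/s.

Δv ≈ 6.17 km/s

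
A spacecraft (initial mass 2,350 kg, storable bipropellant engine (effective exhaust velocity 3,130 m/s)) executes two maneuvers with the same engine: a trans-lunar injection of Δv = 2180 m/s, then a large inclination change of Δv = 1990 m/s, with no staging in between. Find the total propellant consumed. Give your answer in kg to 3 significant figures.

total propellant consumed ≈ 1730 kg

After the first burn: m = 2350 × exp(−2180/3130.0) = 2350 × 0.49833 = 1,171.08 kg.
After the second burn: m = 1,171.08 × exp(−1990/3130.0) = 1,171.08 × 0.52952 = 620.11 kg.
Total propellant = m₀ − m_final = 2350 − 620.11 = 1,729.89 kg.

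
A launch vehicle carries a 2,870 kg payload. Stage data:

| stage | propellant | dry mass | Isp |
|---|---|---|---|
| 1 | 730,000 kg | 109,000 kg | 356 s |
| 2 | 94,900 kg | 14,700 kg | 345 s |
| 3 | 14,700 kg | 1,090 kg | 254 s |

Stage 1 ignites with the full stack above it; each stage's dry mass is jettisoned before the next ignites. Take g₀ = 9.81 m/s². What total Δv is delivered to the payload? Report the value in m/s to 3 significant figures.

Δv ≈ 13300 m/s

Ignition mass of stage 1 = 730,000+109,000 + 94,900+14,700 + 14,700+1,090 + 2,870 = 967,260 kg.
Stage 1: m₀ = 967,260 kg, m_f = 967,260 − 730,000 = 237,260 kg; Δv = 356×9.81×ln(4.077) = 3492.4×1.4053 ≈ 4908 m/s.
Stage 2: m₀ = 128,260 kg, m_f = 128,260 − 94,900 = 33,360 kg; Δv = 345×9.81×ln(3.845) = 3384.5×1.3467 ≈ 4558 m/s.
Stage 3: m₀ = 18,660 kg, m_f = 18,660 − 14,700 = 3,960 kg; Δv = 254×9.81×ln(4.712) = 2491.7×1.5501 ≈ 3863 m/s.
Total Δv = 4908 + 4558 + 3863 = 13329 m/s.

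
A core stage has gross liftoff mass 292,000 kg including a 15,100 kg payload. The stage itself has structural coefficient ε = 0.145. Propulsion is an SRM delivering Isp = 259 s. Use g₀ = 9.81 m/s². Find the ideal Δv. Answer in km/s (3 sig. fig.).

Δv ≈ 4.23 km/s

Stage wet mass = m₀ − payload = 292,000 − 15,100 = 276,900 kg.
Stage dry mass = ε × stage wet mass = 0.145 × 276,900 = 40,150.5 kg.
Burnout mass m_f = stage dry + payload = 40,150.5 + 15,100 = 55,250.5 kg.
v_e = Isp · g₀ = 259 × 9.81 = 2540.8 m/s.
Using Δv = v_e ln(m₀/m_f): Δv = v_e · ln(292,000/55,250.5) = 2540.8 × ln(5.285) = 2540.8 × 1.6649 ≈ 4230 m/s.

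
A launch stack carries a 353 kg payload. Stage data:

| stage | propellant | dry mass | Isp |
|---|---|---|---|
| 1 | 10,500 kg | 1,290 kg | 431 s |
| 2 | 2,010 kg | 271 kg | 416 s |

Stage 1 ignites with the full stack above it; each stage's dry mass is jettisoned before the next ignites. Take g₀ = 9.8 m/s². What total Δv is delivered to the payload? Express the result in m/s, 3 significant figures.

Δv ≈ 11400 m/s

Ignition mass of stage 1 = 10,500+1,290 + 2,010+271 + 353 = 14,424 kg.
Stage 1: m₀ = 14,424 kg, m_f = 14,424 − 10,500 = 3,924 kg; Δv = 431×9.8×ln(3.676) = 4223.8×1.3018 ≈ 5498 m/s.
Stage 2: m₀ = 2,634 kg, m_f = 2,634 − 2,010 = 624 kg; Δv = 416×9.8×ln(4.221) = 4076.8×1.4401 ≈ 5871 m/s.
Total Δv = 5498 + 5871 = 11369 m/s.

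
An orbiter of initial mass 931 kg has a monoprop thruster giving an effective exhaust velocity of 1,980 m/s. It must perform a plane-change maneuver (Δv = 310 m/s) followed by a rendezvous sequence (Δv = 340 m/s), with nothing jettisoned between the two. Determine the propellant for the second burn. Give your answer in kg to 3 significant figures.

After the first burn: m = 931 × exp(−310/1980.0) = 931 × 0.85508 = 796.079 kg.
After the second burn: m = 796.079 × exp(−340/1980.0) = 796.079 × 0.84222 = 670.474 kg.
Second-burn propellant = 796.079 − 670.474 = 125.605 kg.

propellant for the second burn ≈ 126 kg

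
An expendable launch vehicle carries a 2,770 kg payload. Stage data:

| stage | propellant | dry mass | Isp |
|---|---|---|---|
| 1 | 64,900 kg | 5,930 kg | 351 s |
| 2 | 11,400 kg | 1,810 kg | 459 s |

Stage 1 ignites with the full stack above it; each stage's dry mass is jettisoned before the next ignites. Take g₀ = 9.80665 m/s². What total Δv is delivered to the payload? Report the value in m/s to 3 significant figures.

Δv ≈ 10400 m/s

Ignition mass of stage 1 = 64,900+5,930 + 11,400+1,810 + 2,770 = 86,810 kg.
Stage 1: m₀ = 86,810 kg, m_f = 86,810 − 64,900 = 21,910 kg; Δv = 351×9.80665×ln(3.962) = 3442.1×1.3768 ≈ 4739 m/s.
Stage 2: m₀ = 15,980 kg, m_f = 15,980 − 11,400 = 4,580 kg; Δv = 459×9.80665×ln(3.489) = 4501.3×1.2496 ≈ 5625 m/s.
Total Δv = 4739 + 5625 = 10364 m/s.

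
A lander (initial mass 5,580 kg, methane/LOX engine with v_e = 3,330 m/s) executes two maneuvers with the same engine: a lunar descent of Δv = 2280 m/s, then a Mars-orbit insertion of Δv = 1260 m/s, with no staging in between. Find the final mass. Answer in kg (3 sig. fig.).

After the first burn: m = 5580 × exp(−2280/3330.0) = 5580 × 0.50425 = 2,813.72 kg.
After the second burn: m = 2,813.72 × exp(−1260/3330.0) = 2,813.72 × 0.68497 = 1,927.31 kg.

final mass ≈ 1930 kg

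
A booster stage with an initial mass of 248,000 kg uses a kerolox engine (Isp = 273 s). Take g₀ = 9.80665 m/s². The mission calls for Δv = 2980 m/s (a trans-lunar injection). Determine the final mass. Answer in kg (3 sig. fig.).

v_e = Isp · g₀ = 273 × 9.80665 = 2677.2 m/s.
Using Δv = v_e ln(m₀/m_f): m₀/m_f = exp(Δv / v_e) = exp(2980 / 2677.2) = exp(1.1131) = 3.0438.
m_f = m₀ / 3.0438 = 248,000 / 3.0438 = 81,477.1 kg.

final mass ≈ 81500 kg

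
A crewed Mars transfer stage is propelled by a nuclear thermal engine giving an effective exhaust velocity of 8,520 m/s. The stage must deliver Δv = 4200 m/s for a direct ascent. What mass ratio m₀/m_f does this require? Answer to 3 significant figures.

m₀/m_f = exp(Δv / v_e) = exp(4200 / 8520.0) = exp(0.4930) = 1.6372.

mass ratio ≈ 1.64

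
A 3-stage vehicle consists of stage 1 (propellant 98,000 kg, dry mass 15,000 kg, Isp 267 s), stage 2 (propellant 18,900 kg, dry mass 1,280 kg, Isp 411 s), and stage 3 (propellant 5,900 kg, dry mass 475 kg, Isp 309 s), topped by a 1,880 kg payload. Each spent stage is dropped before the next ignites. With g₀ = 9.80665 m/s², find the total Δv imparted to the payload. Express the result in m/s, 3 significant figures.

Ignition mass of stage 1 = 98,000+15,000 + 18,900+1,280 + 5,900+475 + 1,880 = 141,435 kg.
Stage 1: m₀ = 141,435 kg, m_f = 141,435 − 98,000 = 43,435 kg; Δv = 267×9.80665×ln(3.256) = 2618.4×1.1806 ≈ 3091 m/s.
Stage 2: m₀ = 28,435 kg, m_f = 28,435 − 18,900 = 9,535 kg; Δv = 411×9.80665×ln(2.982) = 4030.5×1.0927 ≈ 4404 m/s.
Stage 3: m₀ = 8,255 kg, m_f = 8,255 − 5,900 = 2,355 kg; Δv = 309×9.80665×ln(3.505) = 3030.3×1.2543 ≈ 3801 m/s.
Total Δv = 3091 + 4404 + 3801 = 11296 m/s.

Δv ≈ 11300 m/s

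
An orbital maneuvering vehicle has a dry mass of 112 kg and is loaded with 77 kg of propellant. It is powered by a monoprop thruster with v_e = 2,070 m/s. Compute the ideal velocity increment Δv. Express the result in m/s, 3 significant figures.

m₀ = m_dry + m_prop = 112 + 77 = 189 kg.
Using Δv = v_e ln(m₀/m_f): Δv = v_e · ln(m₀/m_f) = 2070.0 × ln(1.688) = 2070.0 × 0.5232 ≈ 1083.1 m/s.

Δv ≈ 1080 m/s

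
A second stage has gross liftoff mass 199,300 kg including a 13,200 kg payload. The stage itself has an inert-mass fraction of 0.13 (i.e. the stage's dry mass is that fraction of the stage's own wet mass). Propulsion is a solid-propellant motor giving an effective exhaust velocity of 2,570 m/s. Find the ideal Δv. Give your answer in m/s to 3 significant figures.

Δv ≈ 4300 m/s

Stage wet mass = m₀ − payload = 199,300 − 13,200 = 186,100 kg.
Stage dry mass = ε × stage wet mass = 0.13 × 186,100 = 24,193 kg.
Burnout mass m_f = stage dry + payload = 24,193 + 13,200 = 37,393 kg.
Rocket equation: Δv = v_e · ln(199,300/37,393) = 2570.0 × ln(5.33) = 2570.0 × 1.6733 ≈ 4300 m/s.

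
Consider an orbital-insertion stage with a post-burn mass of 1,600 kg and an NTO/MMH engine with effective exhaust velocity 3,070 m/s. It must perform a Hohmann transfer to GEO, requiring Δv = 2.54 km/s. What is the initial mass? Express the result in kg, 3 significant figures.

From the ideal rocket equation, m₀/m_f = exp(Δv / v_e) = exp(2540 / 3070.0) = exp(0.8274) = 2.2873.
m₀ = m_f × 2.2873 = 1,600 × 2.2873 = 3,659.68 kg.

initial mass ≈ 3660 kg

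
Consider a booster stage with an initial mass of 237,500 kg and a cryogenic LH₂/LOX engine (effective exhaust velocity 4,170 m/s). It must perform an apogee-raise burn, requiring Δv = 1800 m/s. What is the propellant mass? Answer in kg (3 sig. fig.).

propellant mass ≈ 83300 kg

m₀/m_f = exp(Δv / v_e) = exp(1800 / 4170.0) = exp(0.4317) = 1.5398.
m_f = 237,500 / 1.5398 = 154,241 kg, so propellant = m₀ − m_f = 237,500 − 154,241 = 83,259 kg.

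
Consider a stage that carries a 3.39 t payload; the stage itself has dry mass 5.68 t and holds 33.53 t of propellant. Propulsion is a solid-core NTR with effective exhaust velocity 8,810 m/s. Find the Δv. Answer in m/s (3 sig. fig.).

Δv ≈ 13600 m/s

m₀ = payload + dry + propellant = 3.39 + 5.68 + 33.53 = 42.6 t.
m_f = payload + dry = 3.39 + 5.68 = 9.07 t.
Δv = v_e · ln(m₀/m_f) = 8810.0 × ln(4.697) = 8810.0 × 1.5469 ≈ 13628.0 m/s.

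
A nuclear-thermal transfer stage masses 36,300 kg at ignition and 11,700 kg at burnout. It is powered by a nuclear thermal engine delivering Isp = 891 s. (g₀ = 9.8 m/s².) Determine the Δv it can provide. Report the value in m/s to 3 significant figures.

Δv ≈ 9890 m/s

v_e = Isp · g₀ = 891 × 9.8 = 8731.8 m/s.
Δv = v_e · ln(m₀/m_f) = 8731.8 × ln(3.103) = 8731.8 × 1.1322 ≈ 9886.4 m/s.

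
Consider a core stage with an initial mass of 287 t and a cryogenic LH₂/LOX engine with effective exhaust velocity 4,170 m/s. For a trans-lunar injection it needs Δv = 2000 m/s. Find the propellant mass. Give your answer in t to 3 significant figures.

propellant mass ≈ 109 t

Using Δv = v_e ln(m₀/m_f): m₀/m_f = exp(Δv / v_e) = exp(2000 / 4170.0) = exp(0.4796) = 1.6155.
m_f = 287 / 1.6155 = 177.654 t, so propellant = m₀ − m_f = 287 − 177.654 = 109.346 t.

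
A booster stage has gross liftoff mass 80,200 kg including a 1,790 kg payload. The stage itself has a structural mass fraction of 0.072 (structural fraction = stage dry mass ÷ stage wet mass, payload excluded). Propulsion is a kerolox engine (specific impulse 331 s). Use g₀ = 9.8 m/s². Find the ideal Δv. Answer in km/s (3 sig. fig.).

Stage wet mass = m₀ − payload = 80,200 − 1,790 = 78,410 kg.
Stage dry mass = ε × stage wet mass = 0.072 × 78,410 = 5,645.52 kg.
Burnout mass m_f = stage dry + payload = 5,645.52 + 1,790 = 7,435.52 kg.
v_e = Isp · g₀ = 331 × 9.8 = 3243.8 m/s.
Δv = v_e · ln(80,200/7,435.52) = 3243.8 × ln(10.79) = 3243.8 × 2.3783 ≈ 7715 m/s.

Δv ≈ 7.71 km/s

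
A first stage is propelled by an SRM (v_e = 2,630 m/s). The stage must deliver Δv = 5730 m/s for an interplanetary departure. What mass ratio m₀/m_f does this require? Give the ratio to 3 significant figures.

m₀/m_f = exp(Δv / v_e) = exp(5730 / 2630.0) = exp(2.1787) = 8.8349.

mass ratio ≈ 8.83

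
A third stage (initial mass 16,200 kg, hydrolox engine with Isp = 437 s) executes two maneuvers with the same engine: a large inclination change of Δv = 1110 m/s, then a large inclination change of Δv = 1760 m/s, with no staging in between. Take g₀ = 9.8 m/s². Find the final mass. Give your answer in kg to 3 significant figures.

final mass ≈ 8290 kg

v_e = Isp · g₀ = 437 × 9.8 = 4282.6 m/s.
After the first burn: m = 16200 × exp(−1110/4282.6) = 16200 × 0.77168 = 12,501.2 kg.
After the second burn: m = 12,501.2 × exp(−1760/4282.6) = 12,501.2 × 0.66301 = 8,288.42 kg.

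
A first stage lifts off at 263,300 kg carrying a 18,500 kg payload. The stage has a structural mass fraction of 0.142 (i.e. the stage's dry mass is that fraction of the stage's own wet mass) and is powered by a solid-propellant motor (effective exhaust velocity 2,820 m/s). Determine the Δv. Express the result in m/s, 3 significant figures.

Stage wet mass = m₀ − payload = 263,300 − 18,500 = 244,800 kg.
Stage dry mass = ε × stage wet mass = 0.142 × 244,800 = 34,761.6 kg.
Burnout mass m_f = stage dry + payload = 34,761.6 + 18,500 = 53,261.6 kg.
Δv = v_e · ln(263,300/53,261.6) = 2820.0 × ln(4.944) = 2820.0 × 1.5981 ≈ 4507 m/s.

Δv ≈ 4510 m/s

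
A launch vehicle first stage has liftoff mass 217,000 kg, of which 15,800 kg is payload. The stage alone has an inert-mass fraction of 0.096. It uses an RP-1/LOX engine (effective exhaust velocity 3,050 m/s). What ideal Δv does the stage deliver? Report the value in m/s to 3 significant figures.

Δv ≈ 5550 m/s

Stage wet mass = m₀ − payload = 217,000 − 15,800 = 201,200 kg.
Stage dry mass = ε × stage wet mass = 0.096 × 201,200 = 19,315.2 kg.
Burnout mass m_f = stage dry + payload = 19,315.2 + 15,800 = 35,115.2 kg.
Δv = v_e · ln(217,000/35,115.2) = 3050.0 × ln(6.18) = 3050.0 × 1.8213 ≈ 5555 m/s.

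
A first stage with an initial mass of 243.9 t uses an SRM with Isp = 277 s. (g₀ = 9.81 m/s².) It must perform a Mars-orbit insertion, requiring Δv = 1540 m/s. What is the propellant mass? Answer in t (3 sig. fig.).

propellant mass ≈ 106 t

v_e = Isp · g₀ = 277 × 9.81 = 2717.4 m/s.
From the ideal rocket equation, m₀/m_f = exp(Δv / v_e) = exp(1540 / 2717.4) = exp(0.5667) = 1.7625.
m_f = 243.9 / 1.7625 = 138.383 t, so propellant = m₀ − m_f = 243.9 − 138.383 = 105.517 t.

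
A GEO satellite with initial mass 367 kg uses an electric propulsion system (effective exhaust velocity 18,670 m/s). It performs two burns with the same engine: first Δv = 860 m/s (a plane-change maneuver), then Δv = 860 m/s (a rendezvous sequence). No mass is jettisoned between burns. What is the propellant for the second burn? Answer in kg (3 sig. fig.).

propellant for the second burn ≈ 15.8 kg

After the first burn: m = 367 × exp(−860/18670.0) = 367 × 0.95498 = 350.478 kg.
After the second burn: m = 350.478 × exp(−860/18670.0) = 350.478 × 0.95498 = 334.699 kg.
Second-burn propellant = 350.478 − 334.699 = 15.779 kg.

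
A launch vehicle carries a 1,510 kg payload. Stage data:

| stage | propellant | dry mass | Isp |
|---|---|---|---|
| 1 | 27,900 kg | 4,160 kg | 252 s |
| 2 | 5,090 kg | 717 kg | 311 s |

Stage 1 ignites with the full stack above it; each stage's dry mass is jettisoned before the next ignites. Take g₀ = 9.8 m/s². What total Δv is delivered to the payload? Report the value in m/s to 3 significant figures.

Δv ≈ 6670 m/s

Ignition mass of stage 1 = 27,900+4,160 + 5,090+717 + 1,510 = 39,377 kg.
Stage 1: m₀ = 39,377 kg, m_f = 39,377 − 27,900 = 11,477 kg; Δv = 252×9.8×ln(3.431) = 2469.6×1.2328 ≈ 3045 m/s.
Stage 2: m₀ = 7,317 kg, m_f = 7,317 − 5,090 = 2,227 kg; Δv = 311×9.8×ln(3.286) = 3047.8×1.1895 ≈ 3625 m/s.
Total Δv = 3045 + 3625 = 6670 m/s.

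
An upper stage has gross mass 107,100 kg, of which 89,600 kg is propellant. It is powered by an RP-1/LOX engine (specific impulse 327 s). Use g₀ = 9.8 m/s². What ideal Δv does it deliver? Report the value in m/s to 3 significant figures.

Δv ≈ 5810 m/s

v_e = Isp · g₀ = 327 × 9.8 = 3204.6 m/s.
m_f = m₀ − m_prop = 107,100 − 89,600 = 17,500 kg.
Rocket equation: Δv = v_e · ln(m₀/m_f) = 3204.6 × ln(6.12) = 3204.6 × 1.8116 ≈ 5805.3 m/s.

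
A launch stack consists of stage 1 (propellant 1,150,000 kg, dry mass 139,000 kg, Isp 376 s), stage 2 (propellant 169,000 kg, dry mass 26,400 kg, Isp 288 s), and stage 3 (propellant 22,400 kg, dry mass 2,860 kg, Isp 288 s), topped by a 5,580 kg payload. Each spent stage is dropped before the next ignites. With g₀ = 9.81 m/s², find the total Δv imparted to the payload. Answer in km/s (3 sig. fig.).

Δv ≈ 12.8 km/s

Ignition mass of stage 1 = 1,150,000+139,000 + 169,000+26,400 + 22,400+2,860 + 5,580 = 1,515,240 kg.
Stage 1: m₀ = 1,515,240 kg, m_f = 1,515,240 − 1,150,000 = 365,240 kg; Δv = 376×9.81×ln(4.149) = 3688.6×1.4228 ≈ 5248 m/s.
Stage 2: m₀ = 226,240 kg, m_f = 226,240 − 169,000 = 57,240 kg; Δv = 288×9.81×ln(3.952) = 2825.3×1.3743 ≈ 3883 m/s.
Stage 3: m₀ = 30,840 kg, m_f = 30,840 − 22,400 = 8,440 kg; Δv = 288×9.81×ln(3.654) = 2825.3×1.2958 ≈ 3661 m/s.
Total Δv = 5248 + 3883 + 3661 = 12792 m/s.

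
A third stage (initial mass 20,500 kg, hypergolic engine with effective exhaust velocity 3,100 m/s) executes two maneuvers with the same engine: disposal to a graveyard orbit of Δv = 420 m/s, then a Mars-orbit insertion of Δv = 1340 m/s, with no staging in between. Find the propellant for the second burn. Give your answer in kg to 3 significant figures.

propellant for the second burn ≈ 6280 kg

After the first burn: m = 20500 × exp(−420/3100.0) = 20500 × 0.87329 = 17,902.4 kg.
After the second burn: m = 17,902.4 × exp(−1340/3100.0) = 17,902.4 × 0.64904 = 11,619.4 kg.
Second-burn propellant = 17,902.4 − 11,619.4 = 6,283 kg.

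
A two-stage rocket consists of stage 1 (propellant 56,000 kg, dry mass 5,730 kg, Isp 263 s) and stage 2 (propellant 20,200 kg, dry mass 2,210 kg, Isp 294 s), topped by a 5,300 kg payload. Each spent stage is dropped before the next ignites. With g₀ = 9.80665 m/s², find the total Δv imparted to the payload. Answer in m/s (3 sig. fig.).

Ignition mass of stage 1 = 56,000+5,730 + 20,200+2,210 + 5,300 = 89,440 kg.
Stage 1: m₀ = 89,440 kg, m_f = 89,440 − 56,000 = 33,440 kg; Δv = 263×9.80665×ln(2.675) = 2579.1×0.9838 ≈ 2537 m/s.
Stage 2: m₀ = 27,710 kg, m_f = 27,710 − 20,200 = 7,510 kg; Δv = 294×9.80665×ln(3.69) = 2883.2×1.3056 ≈ 3764 m/s.
Total Δv = 2537 + 3764 = 6301 m/s.

Δv ≈ 6300 m/s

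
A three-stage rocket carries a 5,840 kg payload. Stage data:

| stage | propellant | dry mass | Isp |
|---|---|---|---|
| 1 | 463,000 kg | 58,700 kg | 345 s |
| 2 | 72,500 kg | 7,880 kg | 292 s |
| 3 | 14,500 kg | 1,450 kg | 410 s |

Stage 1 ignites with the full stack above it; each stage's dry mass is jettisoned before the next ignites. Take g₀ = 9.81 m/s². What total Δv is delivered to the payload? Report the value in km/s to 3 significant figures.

Ignition mass of stage 1 = 463,000+58,700 + 72,500+7,880 + 14,500+1,450 + 5,840 = 623,870 kg.
Stage 1: m₀ = 623,870 kg, m_f = 623,870 − 463,000 = 160,870 kg; Δv = 345×9.81×ln(3.878) = 3384.5×1.3553 ≈ 4587 m/s.
Stage 2: m₀ = 102,170 kg, m_f = 102,170 − 72,500 = 29,670 kg; Δv = 292×9.81×ln(3.444) = 2864.5×1.2365 ≈ 3542 m/s.
Stage 3: m₀ = 21,790 kg, m_f = 21,790 − 14,500 = 7,290 kg; Δv = 410×9.81×ln(2.989) = 4022.1×1.0949 ≈ 4404 m/s.
Total Δv = 4587 + 3542 + 4404 = 12533 m/s.

Δv ≈ 12.5 km/s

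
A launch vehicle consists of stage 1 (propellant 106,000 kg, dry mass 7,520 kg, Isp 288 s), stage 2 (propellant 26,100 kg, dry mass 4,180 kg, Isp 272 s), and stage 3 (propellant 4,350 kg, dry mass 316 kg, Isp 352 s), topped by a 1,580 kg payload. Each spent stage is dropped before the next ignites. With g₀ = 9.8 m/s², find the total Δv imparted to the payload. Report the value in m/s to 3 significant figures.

Ignition mass of stage 1 = 106,000+7,520 + 26,100+4,180 + 4,350+316 + 1,580 = 150,046 kg.
Stage 1: m₀ = 150,046 kg, m_f = 150,046 − 106,000 = 44,046 kg; Δv = 288×9.8×ln(3.407) = 2822.4×1.2257 ≈ 3459 m/s.
Stage 2: m₀ = 36,526 kg, m_f = 36,526 − 26,100 = 10,426 kg; Δv = 272×9.8×ln(3.503) = 2665.6×1.2537 ≈ 3342 m/s.
Stage 3: m₀ = 6,246 kg, m_f = 6,246 − 4,350 = 1,896 kg; Δv = 352×9.8×ln(3.294) = 3449.6×1.1922 ≈ 4113 m/s.
Total Δv = 3459 + 3342 + 4113 = 10914 m/s.

Δv ≈ 10900 m/s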